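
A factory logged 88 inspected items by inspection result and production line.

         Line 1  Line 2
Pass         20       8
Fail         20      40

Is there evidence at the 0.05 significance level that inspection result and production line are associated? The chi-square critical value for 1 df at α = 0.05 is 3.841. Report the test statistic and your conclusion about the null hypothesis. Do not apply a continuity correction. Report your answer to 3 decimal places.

Row totals: 28, 60. Column totals: 40, 48. Grand total N = 88.
Expected counts (row total × column total / N):
  Pass, Line 1: 28×40/88 = 12.7273
  Pass, Line 2: 28×48/88 = 15.2727
  Fail, Line 1: 60×40/88 = 27.2727
  Fail, Line 2: 60×48/88 = 32.7273
Contributions (O − E)²/E:
  (20 − 12.7273)²/12.7273 = 4.1558
  (8 − 15.2727)²/15.2727 = 3.4632
  (20 − 27.2727)²/27.2727 = 1.9394
  (40 − 32.7273)²/32.7273 = 1.6161
χ² = 4.1558 + 3.4632 + 1.9394 + 1.6161 = 11.175
df = (2−1)(2−1) = 1. Since 11.175 > 3.841, reject the null hypothesis of independence at α = 0.05.

11.175; reject H₀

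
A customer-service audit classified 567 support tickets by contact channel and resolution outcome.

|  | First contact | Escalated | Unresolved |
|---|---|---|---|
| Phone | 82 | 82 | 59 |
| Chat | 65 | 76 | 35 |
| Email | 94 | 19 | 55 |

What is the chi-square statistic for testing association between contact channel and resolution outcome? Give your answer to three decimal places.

Row totals: 223, 176, 168. Column totals: 241, 177, 149. Grand total N = 567.
Expected counts (row total × column total / N):
  Phone, First contact: 223×241/567 = 94.7848
  Phone, Escalated: 223×177/567 = 69.6138
  Phone, Unresolved: 223×149/567 = 58.6014
  Chat, First contact: 176×241/567 = 74.8078
  Chat, Escalated: 176×177/567 = 54.9418
  Chat, Unresolved: 176×149/567 = 46.2504
  Email, First contact: 168×241/567 = 71.4074
  Email, Escalated: 168×177/567 = 52.4444
  Email, Unresolved: 168×149/567 = 44.1481
Contributions (O − E)²/E:
  (82 − 94.7848)²/94.7848 = 1.7244
  (82 − 69.6138)²/69.6138 = 2.2038
  (59 − 58.6014)²/58.6014 = 0.0027
  (65 − 74.8078)²/74.8078 = 1.2859
  (76 − 54.9418)²/54.9418 = 8.0712
  (35 − 46.2504)²/46.2504 = 2.7367
  (94 − 71.4074)²/71.4074 = 7.1481
  (19 − 52.4444)²/52.4444 = 21.3279
  (55 − 44.1481)²/44.1481 = 2.6675
χ² = 1.7244 + 2.2038 + 0.0027 + 1.2859 + 8.0712 + 2.7367 + 7.1481 + 21.3279 + 2.6675 = 47.168

47.168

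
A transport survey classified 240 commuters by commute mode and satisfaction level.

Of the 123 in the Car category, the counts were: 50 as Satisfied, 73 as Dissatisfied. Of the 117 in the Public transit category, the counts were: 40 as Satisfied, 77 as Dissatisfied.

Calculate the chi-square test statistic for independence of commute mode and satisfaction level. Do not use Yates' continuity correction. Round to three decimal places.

Row totals: 123, 117. Column totals: 90, 150. Grand total N = 240.
Expected counts (row total × column total / N):
  Car, Satisfied: 123×90/240 = 46.1250
  Car, Dissatisfied: 123×150/240 = 76.8750
  Public transit, Satisfied: 117×90/240 = 43.8750
  Public transit, Dissatisfied: 117×150/240 = 73.1250
Contributions (O − E)²/E:
  (50 − 46.1250)²/46.1250 = 0.3255
  (73 − 76.8750)²/76.8750 = 0.1953
  (40 − 43.8750)²/43.8750 = 0.3422
  (77 − 73.1250)²/73.1250 = 0.2053
χ² = 0.3255 + 0.1953 + 0.3422 + 0.2053 = 1.068

1.068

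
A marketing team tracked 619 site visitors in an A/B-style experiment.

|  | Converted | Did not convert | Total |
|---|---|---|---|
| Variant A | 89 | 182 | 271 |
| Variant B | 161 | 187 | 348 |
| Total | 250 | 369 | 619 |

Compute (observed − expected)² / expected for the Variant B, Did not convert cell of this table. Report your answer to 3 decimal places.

2.016

Row total (Variant B) = 348; column total (Did not convert) = 369; N = 619.
Expected count E = 348 × 369 / 619 = 207.4507.
Contribution = (O − E)²/E = (187 − 207.4507)² / 207.4507 = 2.016.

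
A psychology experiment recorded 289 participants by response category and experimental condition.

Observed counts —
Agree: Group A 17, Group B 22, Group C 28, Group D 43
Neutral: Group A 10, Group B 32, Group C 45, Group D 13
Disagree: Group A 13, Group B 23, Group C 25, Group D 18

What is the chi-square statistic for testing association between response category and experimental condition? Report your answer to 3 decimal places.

Row totals: 110, 100, 79. Column totals: 40, 77, 98, 74. Grand total N = 289.
Expected counts (row total × column total / N):
  Agree, Group A: 110×40/289 = 15.2249
  Agree, Group B: 110×77/289 = 29.3080
  Agree, Group C: 110×98/289 = 37.3010
  Agree, Group D: 110×74/289 = 28.1661
  Neutral, Group A: 100×40/289 = 13.8408
  Neutral, Group B: 100×77/289 = 26.6436
  Neutral, Group C: 100×98/289 = 33.9100
  Neutral, Group D: 100×74/289 = 25.6055
  Disagree, Group A: 79×40/289 = 10.9343
  Disagree, Group B: 79×77/289 = 21.0484
  Disagree, Group C: 79×98/289 = 26.7889
  Disagree, Group D: 79×74/289 = 20.2284
Contributions (O − E)²/E:
  (17 − 15.2249)²/15.2249 = 0.2070
  (22 − 29.3080)²/29.3080 = 1.8223
  (28 − 37.3010)²/37.3010 = 2.3192
  (43 − 28.1661)²/28.1661 = 7.8124
  (10 − 13.8408)²/13.8408 = 1.0658
  (32 − 26.6436)²/26.6436 = 1.0768
  (45 − 33.9100)²/33.9100 = 3.6269
  (13 − 25.6055)²/25.6055 = 6.2056
  (13 − 10.9343)²/10.9343 = 0.3903
  (23 − 21.0484)²/21.0484 = 0.1810
  (25 − 26.7889)²/26.7889 = 0.1195
  (18 − 20.2284)²/20.2284 = 0.2455
χ² = 0.2070 + 1.8223 + 2.3192 + 7.8124 + 1.0658 + 1.0768 + 3.6269 + 6.2056 + 0.3903 + 0.1810 + 0.1195 + 0.2455 = 25.072

25.072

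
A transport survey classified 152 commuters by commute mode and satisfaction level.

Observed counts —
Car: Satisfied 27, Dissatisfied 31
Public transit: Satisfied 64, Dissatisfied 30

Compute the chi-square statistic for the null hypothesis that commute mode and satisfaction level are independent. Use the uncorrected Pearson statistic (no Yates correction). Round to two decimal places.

Row totals: 58, 94. Column totals: 91, 61. Grand total N = 152.
Expected counts (row total × column total / N):
  Car, Satisfied: 58×91/152 = 34.724
  Car, Dissatisfied: 58×61/152 = 23.276
  Public transit, Satisfied: 94×91/152 = 56.276
  Public transit, Dissatisfied: 94×61/152 = 37.724
Contributions (O − E)²/E:
  (27 − 34.724)²/34.724 = 1.7181
  (31 − 23.276)²/23.276 = 2.5632
  (64 − 56.276)²/56.276 = 1.0601
  (30 − 37.724)²/37.724 = 1.5815
χ² = 1.7181 + 2.5632 + 1.0601 + 1.5815 = 6.92

6.92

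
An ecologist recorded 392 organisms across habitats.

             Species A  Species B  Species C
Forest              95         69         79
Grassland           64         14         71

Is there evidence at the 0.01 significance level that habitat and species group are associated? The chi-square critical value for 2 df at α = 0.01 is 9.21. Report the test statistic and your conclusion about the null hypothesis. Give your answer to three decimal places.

Row totals: 243, 149. Column totals: 159, 83, 150. Grand total N = 392.
Expected counts (row total × column total / N):
  Forest, Species A: 243×159/392 = 98.5638
  Forest, Species B: 243×83/392 = 51.4515
  Forest, Species C: 243×150/392 = 92.9847
  Grassland, Species A: 149×159/392 = 60.4362
  Grassland, Species B: 149×83/392 = 31.5485
  Grassland, Species C: 149×150/392 = 57.0153
Contributions (O − E)²/E:
  (95 − 98.5638)²/98.5638 = 0.1289
  (69 − 51.4515)²/51.4515 = 5.9852
  (79 − 92.9847)²/92.9847 = 2.1033
  (64 − 60.4362)²/60.4362 = 0.2102
  (14 − 31.5485)²/31.5485 = 9.7612
  (71 − 57.0153)²/57.0153 = 3.4302
χ² = 0.1289 + 5.9852 + 2.1033 + 0.2102 + 9.7612 + 3.4302 = 21.619
df = (2−1)(3−1) = 2. Since 21.619 > 9.21, reject the null hypothesis of independence at α = 0.01.

21.619; reject H₀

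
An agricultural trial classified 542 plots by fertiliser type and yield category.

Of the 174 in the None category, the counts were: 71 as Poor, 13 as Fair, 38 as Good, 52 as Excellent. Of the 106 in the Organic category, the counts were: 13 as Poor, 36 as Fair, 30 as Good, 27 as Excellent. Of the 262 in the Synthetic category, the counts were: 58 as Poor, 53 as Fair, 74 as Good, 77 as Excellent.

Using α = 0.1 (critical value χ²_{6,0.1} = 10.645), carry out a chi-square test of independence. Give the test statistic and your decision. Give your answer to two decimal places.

51.14; reject H₀

Row totals: 174, 106, 262. Column totals: 142, 102, 142, 156. Grand total N = 542.
Expected counts (row total × column total / N):
  None, Poor: 174×142/542 = 45.587
  None, Fair: 174×102/542 = 32.745
  None, Good: 174×142/542 = 45.587
  None, Excellent: 174×156/542 = 50.081
  Organic, Poor: 106×142/542 = 27.771
  Organic, Fair: 106×102/542 = 19.948
  Organic, Good: 106×142/542 = 27.771
  Organic, Excellent: 106×156/542 = 30.509
  Synthetic, Poor: 262×142/542 = 68.642
  Synthetic, Fair: 262×102/542 = 49.306
  Synthetic, Good: 262×142/542 = 68.642
  Synthetic, Excellent: 262×156/542 = 75.410
Contributions (O − E)²/E:
  (71 − 45.587)²/45.587 = 14.1668
  (13 − 32.745)²/32.745 = 11.9061
  (38 − 45.587)²/45.587 = 1.2627
  (52 − 50.081)²/50.081 = 0.0735
  (13 − 27.771)²/27.771 = 7.8565
  (36 − 19.948)²/19.948 = 12.9169
  (30 − 27.771)²/27.771 = 0.1789
  (27 − 30.509)²/30.509 = 0.4036
  (58 − 68.642)²/68.642 = 1.6499
  (53 − 49.306)²/49.306 = 0.2768
  (74 − 68.642)²/68.642 = 0.4182
  (77 − 75.410)²/75.410 = 0.0335
χ² = 14.1668 + 11.9061 + 1.2627 + 0.0735 + 7.8565 + 12.9169 + 0.1789 + 0.4036 + 1.6499 + 0.2768 + 0.4182 + 0.0335 = 51.14
df = (3−1)(4−1) = 6. Since 51.14 > 10.645, reject the null hypothesis of independence at α = 0.1.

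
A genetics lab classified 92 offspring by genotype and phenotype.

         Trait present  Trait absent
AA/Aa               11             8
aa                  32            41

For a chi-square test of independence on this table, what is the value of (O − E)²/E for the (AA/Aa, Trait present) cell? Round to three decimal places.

0.506

Row total (AA/Aa) = 19; column total (Trait present) = 43; N = 92.
Expected count E = 19 × 43 / 92 = 8.8804.
Contribution = (O − E)²/E = (11 − 8.8804)² / 8.8804 = 0.506.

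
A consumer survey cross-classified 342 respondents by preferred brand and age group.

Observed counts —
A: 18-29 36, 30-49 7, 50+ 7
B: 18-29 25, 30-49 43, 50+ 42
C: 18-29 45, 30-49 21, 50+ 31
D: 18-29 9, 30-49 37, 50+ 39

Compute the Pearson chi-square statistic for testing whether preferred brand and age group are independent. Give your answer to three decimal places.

67.434

Row totals: 50, 110, 97, 85. Column totals: 115, 108, 119. Grand total N = 342.
Expected counts (row total × column total / N):
  A, 18-29: 50×115/342 = 16.8129
  A, 30-49: 50×108/342 = 15.7895
  A, 50+: 50×119/342 = 17.3977
  B, 18-29: 110×115/342 = 36.9883
  B, 30-49: 110×108/342 = 34.7368
  B, 50+: 110×119/342 = 38.2749
  C, 18-29: 97×115/342 = 32.6170
  C, 30-49: 97×108/342 = 30.6316
  C, 50+: 97×119/342 = 33.7515
  D, 18-29: 85×115/342 = 28.5819
  D, 30-49: 85×108/342 = 26.8421
  D, 50+: 85×119/342 = 29.5760
Contributions (O − E)²/E:
  (36 − 16.8129)²/16.8129 = 21.8966
  (7 − 15.7895)²/15.7895 = 4.8928
  (7 − 17.3977)²/17.3977 = 6.2142
  (25 − 36.9883)²/36.9883 = 3.8855
  (43 − 34.7368)²/34.7368 = 1.9657
  (42 − 38.2749)²/38.2749 = 0.3625
  (45 − 32.6170)²/32.6170 = 4.7012
  (21 − 30.6316)²/30.6316 = 3.0285
  (31 − 33.7515)²/33.7515 = 0.2243
  (9 − 28.5819)²/28.5819 = 13.4159
  (37 − 26.8421)²/26.8421 = 3.8441
  (39 − 29.5760)²/29.5760 = 3.0028
χ² = 21.8966 + 4.8928 + 6.2142 + 3.8855 + 1.9657 + 0.3625 + 4.7012 + 3.0285 + 0.2243 + 13.4159 + 3.8441 + 3.0028 = 67.434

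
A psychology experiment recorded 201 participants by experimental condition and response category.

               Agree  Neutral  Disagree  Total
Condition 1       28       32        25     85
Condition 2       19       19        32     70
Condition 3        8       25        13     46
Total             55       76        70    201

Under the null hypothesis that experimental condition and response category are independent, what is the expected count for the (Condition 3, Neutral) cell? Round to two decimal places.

Row total (Condition 3) = 46; column total (Neutral) = 76; grand total N = 201.
Expected count = (row total × column total) / N = 46 × 76 / 201 = 17.39.

17.39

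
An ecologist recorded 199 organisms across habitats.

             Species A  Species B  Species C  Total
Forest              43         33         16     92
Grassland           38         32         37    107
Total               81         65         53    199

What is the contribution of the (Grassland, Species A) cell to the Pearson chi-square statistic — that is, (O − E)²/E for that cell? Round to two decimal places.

Row total (Grassland) = 107; column total (Species A) = 81; N = 199.
Expected count E = 107 × 81 / 199 = 43.553.
Contribution = (O − E)²/E = (38 − 43.553)² / 43.553 = 0.71.

0.71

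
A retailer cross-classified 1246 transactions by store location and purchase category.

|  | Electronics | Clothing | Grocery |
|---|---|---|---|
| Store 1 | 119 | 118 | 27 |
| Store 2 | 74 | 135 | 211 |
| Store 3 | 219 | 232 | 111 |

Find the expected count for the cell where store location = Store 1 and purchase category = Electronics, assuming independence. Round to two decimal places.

87.29

Row total (Store 1) = 264; column total (Electronics) = 412; grand total N = 1246.
Expected count = (row total × column total) / N = 264 × 412 / 1246 = 87.29.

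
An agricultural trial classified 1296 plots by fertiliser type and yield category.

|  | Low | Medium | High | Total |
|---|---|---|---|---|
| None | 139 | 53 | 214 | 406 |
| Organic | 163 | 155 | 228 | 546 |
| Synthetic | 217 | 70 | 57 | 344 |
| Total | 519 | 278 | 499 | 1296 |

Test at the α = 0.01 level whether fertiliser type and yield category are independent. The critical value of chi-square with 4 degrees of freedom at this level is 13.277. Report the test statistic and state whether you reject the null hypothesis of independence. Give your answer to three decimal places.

154.721; reject H₀

Grand total N = 1296.
Expected counts (row total × column total / N):
  None, Low: 406×519/1296 = 162.5880
  None, Medium: 406×278/1296 = 87.0895
  None, High: 406×499/1296 = 156.3225
  Organic, Low: 546×519/1296 = 218.6528
  Organic, Medium: 546×278/1296 = 117.1204
  Organic, High: 546×499/1296 = 210.2269
  Synthetic, Low: 344×519/1296 = 137.7593
  Synthetic, Medium: 344×278/1296 = 73.7901
  Synthetic, High: 344×499/1296 = 132.4506
Contributions (O − E)²/E:
  (139 − 162.5880)²/162.5880 = 3.4221
  (53 − 87.0895)²/87.0895 = 13.3437
  (214 − 156.3225)²/156.3225 = 21.2810
  (163 − 218.6528)²/218.6528 = 14.1651
  (155 − 117.1204)²/117.1204 = 12.2512
  (228 − 210.2269)²/210.2269 = 1.5026
  (217 − 137.7593)²/137.7593 = 45.5801
  (70 − 73.7901)²/73.7901 = 0.1947
  (57 − 132.4506)²/132.4506 = 42.9805
χ² = 3.4221 + 13.3437 + 21.2810 + 14.1651 + 12.2512 + 1.5026 + 45.5801 + 0.1947 + 42.9805 = 154.721
df = (3−1)(3−1) = 4. Since 154.721 > 13.277, reject the null hypothesis of independence at α = 0.01.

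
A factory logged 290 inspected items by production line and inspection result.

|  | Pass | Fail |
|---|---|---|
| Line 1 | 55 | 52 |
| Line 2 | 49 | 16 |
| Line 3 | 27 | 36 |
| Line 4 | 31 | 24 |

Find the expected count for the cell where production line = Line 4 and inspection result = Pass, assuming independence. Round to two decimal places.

30.72

Row total (Line 4) = 55; column total (Pass) = 162; grand total N = 290.
Expected count = (row total × column total) / N = 55 × 162 / 290 = 30.72.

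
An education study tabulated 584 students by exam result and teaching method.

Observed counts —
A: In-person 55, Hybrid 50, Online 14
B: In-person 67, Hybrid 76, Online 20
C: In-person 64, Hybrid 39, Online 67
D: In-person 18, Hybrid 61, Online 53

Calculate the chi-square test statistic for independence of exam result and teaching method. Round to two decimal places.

81.82

Row totals: 119, 163, 170, 132. Column totals: 204, 226, 154. Grand total N = 584.
Expected counts (row total × column total / N):
  A, In-person: 119×204/584 = 41.568
  A, Hybrid: 119×226/584 = 46.051
  A, Online: 119×154/584 = 31.380
  B, In-person: 163×204/584 = 56.938
  B, Hybrid: 163×226/584 = 63.079
  B, Online: 163×154/584 = 42.983
  C, In-person: 170×204/584 = 59.384
  C, Hybrid: 170×226/584 = 65.788
  C, Online: 170×154/584 = 44.829
  D, In-person: 132×204/584 = 46.110
  D, Hybrid: 132×226/584 = 51.082
  D, Online: 132×154/584 = 34.808
Contributions (O − E)²/E:
  (55 − 41.568)²/41.568 = 4.3403
  (50 − 46.051)²/46.051 = 0.3386
  (14 − 31.380)²/31.380 = 9.6260
  (67 − 56.938)²/56.938 = 1.7781
  (76 − 63.079)²/63.079 = 2.6467
  (20 − 42.983)²/42.983 = 12.2890
  (64 − 59.384)²/59.384 = 0.3588
  (39 − 65.788)²/65.788 = 10.9077
  (67 − 44.829)²/44.829 = 10.9651
  (18 − 46.110)²/46.110 = 17.1367
  (61 − 51.082)²/51.082 = 1.9257
  (53 − 34.808)²/34.808 = 9.5078
χ² = 4.3403 + 0.3386 + 9.6260 + 1.7781 + 2.6467 + 12.2890 + 0.3588 + 10.9077 + 10.9651 + 17.1367 + 1.9257 + 9.5078 = 81.82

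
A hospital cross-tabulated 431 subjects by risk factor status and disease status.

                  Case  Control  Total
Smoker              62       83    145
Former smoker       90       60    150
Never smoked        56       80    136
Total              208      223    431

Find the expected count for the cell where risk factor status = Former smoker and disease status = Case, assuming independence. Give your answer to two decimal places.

Row total (Former smoker) = 150; column total (Case) = 208; grand total N = 431.
Expected count = (row total × column total) / N = 150 × 208 / 431 = 72.39.

72.39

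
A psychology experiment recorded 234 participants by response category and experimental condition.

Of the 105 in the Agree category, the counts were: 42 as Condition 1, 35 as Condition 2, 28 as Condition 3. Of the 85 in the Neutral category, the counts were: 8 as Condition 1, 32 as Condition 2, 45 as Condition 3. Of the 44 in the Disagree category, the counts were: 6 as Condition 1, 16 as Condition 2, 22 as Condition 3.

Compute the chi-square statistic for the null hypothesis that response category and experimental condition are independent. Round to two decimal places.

Row totals: 105, 85, 44. Column totals: 56, 83, 95. Grand total N = 234.
Expected counts (row total × column total / N):
  Agree, Condition 1: 105×56/234 = 25.128
  Agree, Condition 2: 105×83/234 = 37.244
  Agree, Condition 3: 105×95/234 = 42.628
  Neutral, Condition 1: 85×56/234 = 20.342
  Neutral, Condition 2: 85×83/234 = 30.150
  Neutral, Condition 3: 85×95/234 = 34.509
  Disagree, Condition 1: 44×56/234 = 10.530
  Disagree, Condition 2: 44×83/234 = 15.607
  Disagree, Condition 3: 44×95/234 = 17.863
Contributions (O − E)²/E:
  (42 − 25.128)²/25.128 = 11.3286
  (35 − 37.244)²/37.244 = 0.1352
  (28 − 42.628)²/42.628 = 5.0197
  (8 − 20.342)²/20.342 = 7.4882
  (32 − 30.150)²/30.150 = 0.1135
  (45 − 34.509)²/34.509 = 3.1893
  (6 − 10.530)²/10.530 = 1.9488
  (16 − 15.607)²/15.607 = 0.0099
  (22 − 17.863)²/17.863 = 0.9581
χ² = 11.3286 + 0.1352 + 5.0197 + 7.4882 + 0.1135 + 3.1893 + 1.9488 + 0.0099 + 0.9581 = 30.19

30.19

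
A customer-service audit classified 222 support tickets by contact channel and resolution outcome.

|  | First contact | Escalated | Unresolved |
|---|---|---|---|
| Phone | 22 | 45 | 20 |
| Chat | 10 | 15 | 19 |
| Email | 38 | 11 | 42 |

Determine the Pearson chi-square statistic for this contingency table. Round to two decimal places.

34.32

Row totals: 87, 44, 91. Column totals: 70, 71, 81. Grand total N = 222.
Expected counts (row total × column total / N):
  Phone, First contact: 87×70/222 = 27.432
  Phone, Escalated: 87×71/222 = 27.824
  Phone, Unresolved: 87×81/222 = 31.743
  Chat, First contact: 44×70/222 = 13.874
  Chat, Escalated: 44×71/222 = 14.072
  Chat, Unresolved: 44×81/222 = 16.054
  Email, First contact: 91×70/222 = 28.694
  Email, Escalated: 91×71/222 = 29.104
  Email, Unresolved: 91×81/222 = 33.203
Contributions (O − E)²/E:
  (22 − 27.432)²/27.432 = 1.0756
  (45 − 27.824)²/27.824 = 10.6029
  (20 − 31.743)²/31.743 = 4.3442
  (10 − 13.874)²/13.874 = 1.0817
  (15 − 14.072)²/14.072 = 0.0612
  (19 − 16.054)²/16.054 = 0.5406
  (38 − 28.694)²/28.694 = 3.0181
  (11 − 29.104)²/29.104 = 11.2615
  (42 − 33.203)²/33.203 = 2.3307
χ² = 1.0756 + 10.6029 + 4.3442 + 1.0817 + 0.0612 + 0.5406 + 3.0181 + 11.2615 + 2.3307 = 34.32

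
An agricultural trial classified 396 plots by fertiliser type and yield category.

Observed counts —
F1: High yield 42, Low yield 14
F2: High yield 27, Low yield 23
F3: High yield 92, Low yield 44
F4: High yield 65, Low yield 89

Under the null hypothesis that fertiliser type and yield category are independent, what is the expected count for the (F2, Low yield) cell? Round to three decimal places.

21.465

Row total (F2) = 50; column total (Low yield) = 170; grand total N = 396.
Expected count = (row total × column total) / N = 50 × 170 / 396 = 21.465.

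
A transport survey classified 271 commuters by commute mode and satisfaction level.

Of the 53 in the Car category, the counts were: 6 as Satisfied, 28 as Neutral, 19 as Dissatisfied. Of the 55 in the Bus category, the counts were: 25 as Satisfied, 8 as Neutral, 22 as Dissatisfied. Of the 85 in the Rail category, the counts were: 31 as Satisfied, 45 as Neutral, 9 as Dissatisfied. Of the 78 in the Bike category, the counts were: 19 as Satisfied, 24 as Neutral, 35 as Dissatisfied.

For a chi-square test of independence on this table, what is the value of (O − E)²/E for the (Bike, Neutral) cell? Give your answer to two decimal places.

Row total (Bike) = 78; column total (Neutral) = 105; N = 271.
Expected count E = 78 × 105 / 271 = 30.221.
Contribution = (O − E)²/E = (24 − 30.221)² / 30.221 = 1.28.

1.28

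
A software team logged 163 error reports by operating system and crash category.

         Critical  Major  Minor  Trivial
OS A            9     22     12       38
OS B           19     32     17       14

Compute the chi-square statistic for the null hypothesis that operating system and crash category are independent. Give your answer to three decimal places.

Row totals: 81, 82. Column totals: 28, 54, 29, 52. Grand total N = 163.
Expected counts (row total × column total / N):
  OS A, Critical: 81×28/163 = 13.9141
  OS A, Major: 81×54/163 = 26.8344
  OS A, Minor: 81×29/163 = 14.4110
  OS A, Trivial: 81×52/163 = 25.8405
  OS B, Critical: 82×28/163 = 14.0859
  OS B, Major: 82×54/163 = 27.1656
  OS B, Minor: 82×29/163 = 14.5890
  OS B, Trivial: 82×52/163 = 26.1595
Contributions (O − E)²/E:
  (9 − 13.9141)²/13.9141 = 1.7355
  (22 − 26.8344)²/26.8344 = 0.8710
  (12 − 14.4110)²/14.4110 = 0.4034
  (38 − 25.8405)²/25.8405 = 5.7218
  (19 − 14.0859)²/14.0859 = 1.7144
  (32 − 27.1656)²/27.1656 = 0.8603
  (17 − 14.5890)²/14.5890 = 0.3984
  (14 − 26.1595)²/26.1595 = 5.6520
χ² = 1.7355 + 0.8710 + 0.4034 + 5.7218 + 1.7144 + 0.8603 + 0.3984 + 5.6520 = 17.357

17.357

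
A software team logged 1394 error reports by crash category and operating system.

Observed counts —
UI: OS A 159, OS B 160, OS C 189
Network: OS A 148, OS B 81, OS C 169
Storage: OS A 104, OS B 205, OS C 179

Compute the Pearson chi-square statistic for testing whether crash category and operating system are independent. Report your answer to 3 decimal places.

Row totals: 508, 398, 488. Column totals: 411, 446, 537. Grand total N = 1394.
Expected counts (row total × column total / N):
  UI, OS A: 508×411/1394 = 149.7762
  UI, OS B: 508×446/1394 = 162.5308
  UI, OS C: 508×537/1394 = 195.6930
  Network, OS A: 398×411/1394 = 117.3443
  Network, OS B: 398×446/1394 = 127.3372
  Network, OS C: 398×537/1394 = 153.3185
  Storage, OS A: 488×411/1394 = 143.8795
  Storage, OS B: 488×446/1394 = 156.1320
  Storage, OS C: 488×537/1394 = 187.9885
Contributions (O − E)²/E:
  (159 − 149.7762)²/149.7762 = 0.5680
  (160 − 162.5308)²/162.5308 = 0.0394
  (189 − 195.6930)²/195.6930 = 0.2289
  (148 − 117.3443)²/117.3443 = 8.0087
  (81 − 127.3372)²/127.3372 = 16.8618
  (169 − 153.3185)²/153.3185 = 1.6039
  (104 − 143.8795)²/143.8795 = 11.0535
  (205 − 156.1320)²/156.1320 = 15.2953
  (179 − 187.9885)²/187.9885 = 0.4298
χ² = 0.5680 + 0.0394 + 0.2289 + 8.0087 + 16.8618 + 1.6039 + 11.0535 + 15.2953 + 0.4298 = 54.089

54.089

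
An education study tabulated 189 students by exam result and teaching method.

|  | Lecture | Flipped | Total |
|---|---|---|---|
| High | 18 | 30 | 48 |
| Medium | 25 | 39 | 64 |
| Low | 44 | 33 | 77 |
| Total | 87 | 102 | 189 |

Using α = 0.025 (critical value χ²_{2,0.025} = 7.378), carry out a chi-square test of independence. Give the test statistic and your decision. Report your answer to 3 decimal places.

Grand total N = 189.
Expected counts (row total × column total / N):
  High, Lecture: 48×87/189 = 22.0952
  High, Flipped: 48×102/189 = 25.9048
  Medium, Lecture: 64×87/189 = 29.4603
  Medium, Flipped: 64×102/189 = 34.5397
  Low, Lecture: 77×87/189 = 35.4444
  Low, Flipped: 77×102/189 = 41.5556
Contributions (O − E)²/E:
  (18 − 22.0952)²/22.0952 = 0.7590
  (30 − 25.9048)²/25.9048 = 0.6474
  (25 − 29.4603)²/29.4603 = 0.6753
  (39 − 34.5397)²/34.5397 = 0.5760
  (44 − 35.4444)²/35.4444 = 2.0652
  (33 − 41.5556)²/41.5556 = 1.7615
χ² = 0.7590 + 0.6474 + 0.6753 + 0.5760 + 2.0652 + 1.7615 = 6.484
df = (3−1)(2−1) = 2. Since 6.484 < 7.378, fail to reject the null hypothesis of independence at α = 0.025.

6.484; fail to reject H₀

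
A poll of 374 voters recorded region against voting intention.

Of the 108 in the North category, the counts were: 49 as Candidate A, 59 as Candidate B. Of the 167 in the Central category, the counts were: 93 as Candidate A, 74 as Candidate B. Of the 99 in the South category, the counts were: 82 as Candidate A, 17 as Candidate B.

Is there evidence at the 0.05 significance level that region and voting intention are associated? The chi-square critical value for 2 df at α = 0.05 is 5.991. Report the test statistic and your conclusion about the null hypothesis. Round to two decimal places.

32.39; reject H₀

Row totals: 108, 167, 99. Column totals: 224, 150. Grand total N = 374.
Expected counts (row total × column total / N):
  North, Candidate A: 108×224/374 = 64.6845
  North, Candidate B: 108×150/374 = 43.3155
  Central, Candidate A: 167×224/374 = 100.0214
  Central, Candidate B: 167×150/374 = 66.9786
  South, Candidate A: 99×224/374 = 59.2941
  South, Candidate B: 99×150/374 = 39.7059
Contributions (O − E)²/E:
  (49 − 64.6845)²/64.6845 = 3.8031
  (59 − 43.3155)²/43.3155 = 5.6793
  (93 − 100.0214)²/100.0214 = 0.4929
  (74 − 66.9786)²/66.9786 = 0.7361
  (82 − 59.2941)²/59.2941 = 8.6949
  (17 − 39.7059)²/39.7059 = 12.9844
χ² = 3.8031 + 5.6793 + 0.4929 + 0.7361 + 8.6949 + 12.9844 = 32.39
df = (3−1)(2−1) = 2. Since 32.39 > 5.991, reject the null hypothesis of independence at α = 0.05.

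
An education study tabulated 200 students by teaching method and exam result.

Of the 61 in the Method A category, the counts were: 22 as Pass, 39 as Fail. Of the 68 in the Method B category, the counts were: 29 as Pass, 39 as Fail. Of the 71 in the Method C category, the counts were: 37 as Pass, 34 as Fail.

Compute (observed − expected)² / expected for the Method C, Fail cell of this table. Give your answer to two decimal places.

Row total (Method C) = 71; column total (Fail) = 112; N = 200.
Expected count E = 71 × 112 / 200 = 39.760.
Contribution = (O − E)²/E = (34 − 39.760)² / 39.760 = 0.83.

0.83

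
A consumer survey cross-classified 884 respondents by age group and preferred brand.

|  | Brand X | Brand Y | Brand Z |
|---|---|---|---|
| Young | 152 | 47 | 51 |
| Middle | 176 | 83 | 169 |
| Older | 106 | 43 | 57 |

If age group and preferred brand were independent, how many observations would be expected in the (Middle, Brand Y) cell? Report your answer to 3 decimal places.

83.760

Row total (Middle) = 428; column total (Brand Y) = 173; grand total N = 884.
Expected count = (row total × column total) / N = 428 × 173 / 884 = 83.760.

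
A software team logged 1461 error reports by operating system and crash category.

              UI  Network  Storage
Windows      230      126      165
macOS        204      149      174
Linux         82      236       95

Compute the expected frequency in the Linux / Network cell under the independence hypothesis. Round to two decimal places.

144.45

Row total (Linux) = 413; column total (Network) = 511; grand total N = 1461.
Expected count = (row total × column total) / N = 413 × 511 / 1461 = 144.45.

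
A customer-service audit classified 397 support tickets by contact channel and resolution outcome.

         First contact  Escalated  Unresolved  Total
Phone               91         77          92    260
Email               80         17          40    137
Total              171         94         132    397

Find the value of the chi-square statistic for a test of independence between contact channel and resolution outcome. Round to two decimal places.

Grand total N = 397.
Expected counts (row total × column total / N):
  Phone, First contact: 260×171/397 = 111.990
  Phone, Escalated: 260×94/397 = 61.562
  Phone, Unresolved: 260×132/397 = 86.448
  Email, First contact: 137×171/397 = 59.010
  Email, Escalated: 137×94/397 = 32.438
  Email, Unresolved: 137×132/397 = 45.552
Contributions (O − E)²/E:
  (91 − 111.990)²/111.990 = 3.9341
  (77 − 61.562)²/61.562 = 3.8714
  (92 − 86.448)²/86.448 = 0.3566
  (80 − 59.010)²/59.010 = 7.4662
  (17 − 32.438)²/32.438 = 7.3473
  (40 − 45.552)²/45.552 = 0.6767
χ² = 3.9341 + 3.8714 + 0.3566 + 7.4662 + 7.3473 + 0.6767 = 23.65

23.65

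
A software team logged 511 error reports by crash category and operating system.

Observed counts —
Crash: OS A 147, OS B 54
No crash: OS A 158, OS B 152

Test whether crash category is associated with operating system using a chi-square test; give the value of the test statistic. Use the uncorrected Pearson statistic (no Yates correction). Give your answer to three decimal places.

Row totals: 201, 310. Column totals: 305, 206. Grand total N = 511.
Expected counts (row total × column total / N):
  Crash, OS A: 201×305/511 = 119.9706
  Crash, OS B: 201×206/511 = 81.0294
  No crash, OS A: 310×305/511 = 185.0294
  No crash, OS B: 310×206/511 = 124.9706
Contributions (O − E)²/E:
  (147 − 119.9706)²/119.9706 = 6.0897
  (54 − 81.0294)²/81.0294 = 9.0163
  (158 − 185.0294)²/185.0294 = 3.9485
  (152 − 124.9706)²/124.9706 = 5.8461
χ² = 6.0897 + 9.0163 + 3.9485 + 5.8461 = 24.901

24.901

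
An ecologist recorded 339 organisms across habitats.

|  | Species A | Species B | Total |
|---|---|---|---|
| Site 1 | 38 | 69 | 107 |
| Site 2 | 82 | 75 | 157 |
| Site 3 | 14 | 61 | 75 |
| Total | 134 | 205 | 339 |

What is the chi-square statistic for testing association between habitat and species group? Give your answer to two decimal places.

Grand total N = 339.
Expected counts (row total × column total / N):
  Site 1, Species A: 107×134/339 = 42.295
  Site 1, Species B: 107×205/339 = 64.705
  Site 2, Species A: 157×134/339 = 62.059
  Site 2, Species B: 157×205/339 = 94.941
  Site 3, Species A: 75×134/339 = 29.646
  Site 3, Species B: 75×205/339 = 45.354
Contributions (O − E)²/E:
  (38 − 42.295)²/42.295 = 0.4362
  (69 − 64.705)²/64.705 = 0.2851
  (82 − 62.059)²/62.059 = 6.4075
  (75 − 94.941)²/94.941 = 4.1883
  (14 − 29.646)²/29.646 = 8.2573
  (61 − 45.354)²/45.354 = 5.3975
χ² = 0.4362 + 0.2851 + 6.4075 + 4.1883 + 8.2573 + 5.3975 = 24.97

24.97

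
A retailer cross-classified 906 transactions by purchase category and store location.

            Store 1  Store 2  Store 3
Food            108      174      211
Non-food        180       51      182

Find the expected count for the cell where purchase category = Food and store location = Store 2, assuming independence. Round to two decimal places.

122.43

Row total (Food) = 493; column total (Store 2) = 225; grand total N = 906.
Expected count = (row total × column total) / N = 493 × 225 / 906 = 122.43.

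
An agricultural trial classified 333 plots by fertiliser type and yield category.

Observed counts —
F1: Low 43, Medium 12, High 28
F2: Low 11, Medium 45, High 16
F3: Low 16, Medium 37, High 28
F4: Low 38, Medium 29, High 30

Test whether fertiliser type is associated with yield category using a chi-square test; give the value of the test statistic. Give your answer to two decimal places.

50.92

Row totals: 83, 72, 81, 97. Column totals: 108, 123, 102. Grand total N = 333.
Expected counts (row total × column total / N):
  F1, Low: 83×108/333 = 26.9189
  F1, Medium: 83×123/333 = 30.6577
  F1, High: 83×102/333 = 25.4234
  F2, Low: 72×108/333 = 23.3514
  F2, Medium: 72×123/333 = 26.5946
  F2, High: 72×102/333 = 22.0541
  F3, Low: 81×108/333 = 26.2703
  F3, Medium: 81×123/333 = 29.9189
  F3, High: 81×102/333 = 24.8108
  F4, Low: 97×108/333 = 31.4595
  F4, Medium: 97×123/333 = 35.8288
  F4, High: 97×102/333 = 29.7117
Contributions (O − E)²/E:
  (43 − 26.9189)²/26.9189 = 9.6067
  (12 − 30.6577)²/30.6577 = 11.3547
  (28 − 25.4234)²/25.4234 = 0.2611
  (11 − 23.3514)²/23.3514 = 6.5331
  (45 − 26.5946)²/26.5946 = 12.7379
  (16 − 22.0541)²/22.0541 = 1.6619
  (16 − 26.2703)²/26.2703 = 4.0151
  (37 − 29.9189)²/29.9189 = 1.6759
  (28 − 24.8108)²/24.8108 = 0.4099
  (38 − 31.4595)²/31.4595 = 1.3598
  (29 − 35.8288)²/35.8288 = 1.3015
  (30 − 29.7117)²/29.7117 = 0.0028
χ² = 9.6067 + 11.3547 + 0.2611 + 6.5331 + 12.7379 + 1.6619 + 4.0151 + 1.6759 + 0.4099 + 1.3598 + 1.3015 + 0.0028 = 50.92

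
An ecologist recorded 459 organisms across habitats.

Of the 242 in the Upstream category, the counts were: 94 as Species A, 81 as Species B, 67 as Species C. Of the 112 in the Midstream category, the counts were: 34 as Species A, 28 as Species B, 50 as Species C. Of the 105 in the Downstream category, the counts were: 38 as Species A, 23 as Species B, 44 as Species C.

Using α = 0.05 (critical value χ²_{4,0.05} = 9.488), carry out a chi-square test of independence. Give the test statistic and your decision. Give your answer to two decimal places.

13.74; reject H₀

Row totals: 242, 112, 105. Column totals: 166, 132, 161. Grand total N = 459.
Expected counts (row total × column total / N):
  Upstream, Species A: 242×166/459 = 87.521
  Upstream, Species B: 242×132/459 = 69.595
  Upstream, Species C: 242×161/459 = 84.885
  Midstream, Species A: 112×166/459 = 40.505
  Midstream, Species B: 112×132/459 = 32.209
  Midstream, Species C: 112×161/459 = 39.285
  Downstream, Species A: 105×166/459 = 37.974
  Downstream, Species B: 105×132/459 = 30.196
  Downstream, Species C: 105×161/459 = 36.830
Contributions (O − E)²/E:
  (94 − 87.521)²/87.521 = 0.4796
  (81 − 69.595)²/69.595 = 1.8690
  (67 − 84.885)²/84.885 = 3.7683
  (34 − 40.505)²/40.505 = 1.0447
  (28 − 32.209)²/32.209 = 0.5500
  (50 − 39.285)²/39.285 = 2.9225
  (38 − 37.974)²/37.974 = 0.0000
  (23 − 30.196)²/30.196 = 1.7149
  (44 − 36.830)²/36.830 = 1.3958
χ² = 0.4796 + 1.8690 + 3.7683 + 1.0447 + 0.5500 + 2.9225 + 0.0000 + 1.7149 + 1.3958 = 13.74
df = (3−1)(3−1) = 4. Since 13.74 > 9.488, reject the null hypothesis of independence at α = 0.05.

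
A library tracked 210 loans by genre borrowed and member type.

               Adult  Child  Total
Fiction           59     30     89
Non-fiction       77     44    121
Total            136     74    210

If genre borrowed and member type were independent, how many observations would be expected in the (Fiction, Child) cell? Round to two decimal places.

Row total (Fiction) = 89; column total (Child) = 74; grand total N = 210.
Expected count = (row total × column total) / N = 89 × 74 / 210 = 31.36.

31.36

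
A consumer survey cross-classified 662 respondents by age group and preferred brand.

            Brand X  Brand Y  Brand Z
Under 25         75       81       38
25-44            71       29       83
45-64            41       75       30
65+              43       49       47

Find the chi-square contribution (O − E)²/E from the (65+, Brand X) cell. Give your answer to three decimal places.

0.580

Row total (65+) = 139; column total (Brand X) = 230; N = 662.
Expected count E = 139 × 230 / 662 = 48.2931.
Contribution = (O − E)²/E = (43 − 48.2931)² / 48.2931 = 0.580.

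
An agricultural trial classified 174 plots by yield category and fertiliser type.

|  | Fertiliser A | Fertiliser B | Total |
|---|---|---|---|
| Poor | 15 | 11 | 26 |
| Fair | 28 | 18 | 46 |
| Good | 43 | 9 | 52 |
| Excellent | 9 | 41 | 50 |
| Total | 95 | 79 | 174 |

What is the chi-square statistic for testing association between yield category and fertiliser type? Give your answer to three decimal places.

44.404

Grand total N = 174.
Expected counts (row total × column total / N):
  Poor, Fertiliser A: 26×95/174 = 14.19540
  Poor, Fertiliser B: 26×79/174 = 11.80460
  Fair, Fertiliser A: 46×95/174 = 25.11494
  Fair, Fertiliser B: 46×79/174 = 20.88506
  Good, Fertiliser A: 52×95/174 = 28.39080
  Good, Fertiliser B: 52×79/174 = 23.60920
  Excellent, Fertiliser A: 50×95/174 = 27.29885
  Excellent, Fertiliser B: 50×79/174 = 22.70115
Contributions (O − E)²/E:
  (15 − 14.19540)²/14.19540 = 0.0456
  (11 − 11.80460)²/11.80460 = 0.0548
  (28 − 25.11494)²/25.11494 = 0.3314
  (18 − 20.88506)²/20.88506 = 0.3985
  (43 − 28.39080)²/28.39080 = 7.5175
  (9 − 23.60920)²/23.60920 = 9.0401
  (9 − 27.29885)²/27.29885 = 12.2660
  (41 − 22.70115)²/22.70115 = 14.7503
χ² = 0.0456 + 0.0548 + 0.3314 + 0.3985 + 7.5175 + 9.0401 + 12.2660 + 14.7503 = 44.404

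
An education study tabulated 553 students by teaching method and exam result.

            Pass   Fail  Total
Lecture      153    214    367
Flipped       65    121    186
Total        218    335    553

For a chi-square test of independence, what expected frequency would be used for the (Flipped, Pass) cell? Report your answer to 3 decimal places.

Row total (Flipped) = 186; column total (Pass) = 218; grand total N = 553.
Expected count = (row total × column total) / N = 186 × 218 / 553 = 73.324.

73.324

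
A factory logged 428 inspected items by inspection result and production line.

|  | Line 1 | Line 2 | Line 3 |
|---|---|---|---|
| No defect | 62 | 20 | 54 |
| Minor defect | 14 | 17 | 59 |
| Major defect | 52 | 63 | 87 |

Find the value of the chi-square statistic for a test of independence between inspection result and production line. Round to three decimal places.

Row totals: 136, 90, 202. Column totals: 128, 100, 200. Grand total N = 428.
Expected counts (row total × column total / N):
  No defect, Line 1: 136×128/428 = 40.67290
  No defect, Line 2: 136×100/428 = 31.77570
  No defect, Line 3: 136×200/428 = 63.55140
  Minor defect, Line 1: 90×128/428 = 26.91589
  Minor defect, Line 2: 90×100/428 = 21.02804
  Minor defect, Line 3: 90×200/428 = 42.05607
  Major defect, Line 1: 202×128/428 = 60.41121
  Major defect, Line 2: 202×100/428 = 47.19626
  Major defect, Line 3: 202×200/428 = 94.39252
Contributions (O − E)²/E:
  (62 − 40.67290)²/40.67290 = 11.1830
  (20 − 31.77570)²/31.77570 = 4.3639
  (54 − 63.55140)²/63.55140 = 1.4355
  (14 − 26.91589)²/26.91589 = 6.1978
  (17 − 21.02804)²/21.02804 = 0.7716
  (59 − 42.05607)²/42.05607 = 6.8265
  (52 − 60.41121)²/60.41121 = 1.1711
  (63 − 47.19626)²/47.19626 = 5.2919
  (87 − 94.39252)²/94.39252 = 0.5790
χ² = 11.1830 + 4.3639 + 1.4355 + 6.1978 + 0.7716 + 6.8265 + 1.1711 + 5.2919 + 0.5790 = 37.820

37.820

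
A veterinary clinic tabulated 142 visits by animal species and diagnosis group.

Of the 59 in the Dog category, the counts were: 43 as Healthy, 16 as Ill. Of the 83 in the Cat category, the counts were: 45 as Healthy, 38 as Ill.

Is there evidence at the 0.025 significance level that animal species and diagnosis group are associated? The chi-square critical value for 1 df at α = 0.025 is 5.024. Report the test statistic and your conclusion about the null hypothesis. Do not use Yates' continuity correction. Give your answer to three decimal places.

Row totals: 59, 83. Column totals: 88, 54. Grand total N = 142.
Expected counts (row total × column total / N):
  Dog, Healthy: 59×88/142 = 36.5634
  Dog, Ill: 59×54/142 = 22.4366
  Cat, Healthy: 83×88/142 = 51.4366
  Cat, Ill: 83×54/142 = 31.5634
Contributions (O − E)²/E:
  (43 − 36.5634)²/36.5634 = 1.1331
  (16 − 22.4366)²/22.4366 = 1.8465
  (45 − 51.4366)²/51.4366 = 0.8055
  (38 − 31.5634)²/31.5634 = 1.3126
χ² = 1.1331 + 1.8465 + 0.8055 + 1.3126 = 5.098
df = (2−1)(2−1) = 1. Since 5.098 > 5.024, reject the null hypothesis of independence at α = 0.025.

5.098; reject H₀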